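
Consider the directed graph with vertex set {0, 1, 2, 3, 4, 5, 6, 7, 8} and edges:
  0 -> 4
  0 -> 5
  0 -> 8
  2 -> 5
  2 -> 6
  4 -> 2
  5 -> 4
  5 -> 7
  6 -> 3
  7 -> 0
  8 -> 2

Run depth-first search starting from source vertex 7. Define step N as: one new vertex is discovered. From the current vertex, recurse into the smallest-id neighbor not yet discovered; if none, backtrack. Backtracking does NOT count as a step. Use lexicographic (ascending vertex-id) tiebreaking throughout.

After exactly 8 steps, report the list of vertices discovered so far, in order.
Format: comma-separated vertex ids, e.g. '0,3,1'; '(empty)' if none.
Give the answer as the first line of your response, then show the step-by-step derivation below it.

7,0,4,2,5,6,3,8

step 1: discover 7; path=7; order=7
step 2: discover 0; path=7>0; order=7,0
step 3: discover 4; path=7>0>4; order=7,0,4
step 4: discover 2; path=7>0>4>2; order=7,0,4,2
step 5: discover 5; path=7>0>4>2>5; order=7,0,4,2,5
step 6: discover 6; path=7>0>4>2>6; order=7,0,4,2,5,6
step 7: discover 3; path=7>0>4>2>6>3; order=7,0,4,2,5,6,3
step 8: discover 8; path=7>0>8; order=7,0,4,2,5,6,3,8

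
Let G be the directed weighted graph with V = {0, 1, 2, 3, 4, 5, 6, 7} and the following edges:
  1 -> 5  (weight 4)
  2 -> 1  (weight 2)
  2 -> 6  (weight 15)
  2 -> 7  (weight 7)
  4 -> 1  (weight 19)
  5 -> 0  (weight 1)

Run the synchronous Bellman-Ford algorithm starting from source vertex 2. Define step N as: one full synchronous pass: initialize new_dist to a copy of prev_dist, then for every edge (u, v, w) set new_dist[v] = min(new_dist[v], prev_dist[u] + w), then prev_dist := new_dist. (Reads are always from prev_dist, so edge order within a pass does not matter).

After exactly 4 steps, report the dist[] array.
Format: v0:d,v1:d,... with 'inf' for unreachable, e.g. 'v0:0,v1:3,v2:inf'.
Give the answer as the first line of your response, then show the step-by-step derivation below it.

v0:7,v1:2,v2:0,v3:inf,v4:inf,v5:6,v6:15,v7:7

step 1: dist = v0:inf,v1:2,v2:0,v3:inf,v4:inf,v5:inf,v6:15,v7:7
step 2: dist = v0:inf,v1:2,v2:0,v3:inf,v4:inf,v5:6,v6:15,v7:7
step 3: dist = v0:7,v1:2,v2:0,v3:inf,v4:inf,v5:6,v6:15,v7:7
step 4: dist = v0:7,v1:2,v2:0,v3:inf,v4:inf,v5:6,v6:15,v7:7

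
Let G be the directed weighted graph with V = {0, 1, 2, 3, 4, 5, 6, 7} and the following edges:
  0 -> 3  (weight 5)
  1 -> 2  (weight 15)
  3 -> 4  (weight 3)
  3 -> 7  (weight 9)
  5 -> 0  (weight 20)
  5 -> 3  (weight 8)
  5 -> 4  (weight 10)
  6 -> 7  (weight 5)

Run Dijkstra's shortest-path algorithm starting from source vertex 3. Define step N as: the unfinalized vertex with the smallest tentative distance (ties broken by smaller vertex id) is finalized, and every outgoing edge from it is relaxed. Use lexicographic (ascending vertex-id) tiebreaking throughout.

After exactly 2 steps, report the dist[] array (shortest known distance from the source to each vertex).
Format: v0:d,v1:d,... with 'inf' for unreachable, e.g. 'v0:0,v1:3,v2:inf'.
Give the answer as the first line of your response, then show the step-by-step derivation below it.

v0:inf,v1:inf,v2:inf,v3:0,v4:3,v5:inf,v6:inf,v7:9

step 1: dist = v0:inf,v1:inf,v2:inf,v3:0,v4:3,v5:inf,v6:inf,v7:9
step 2: dist = v0:inf,v1:inf,v2:inf,v3:0,v4:3,v5:inf,v6:inf,v7:9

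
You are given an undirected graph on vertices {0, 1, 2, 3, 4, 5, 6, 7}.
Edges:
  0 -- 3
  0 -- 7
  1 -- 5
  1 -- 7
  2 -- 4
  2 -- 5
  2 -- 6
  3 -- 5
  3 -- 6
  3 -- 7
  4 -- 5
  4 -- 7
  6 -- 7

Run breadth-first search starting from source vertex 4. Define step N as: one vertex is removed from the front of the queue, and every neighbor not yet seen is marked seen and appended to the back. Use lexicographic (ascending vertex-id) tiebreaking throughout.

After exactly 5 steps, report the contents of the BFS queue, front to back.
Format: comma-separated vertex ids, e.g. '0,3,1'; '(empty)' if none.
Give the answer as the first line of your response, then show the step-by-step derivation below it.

1,3,0

step 1: dequeue 4; queue=[2,5,7]; order=4
step 2: dequeue 2; queue=[5,7,6]; order=4,2
step 3: dequeue 5; queue=[7,6,1,3]; order=4,2,5
step 4: dequeue 7; queue=[6,1,3,0]; order=4,2,5,7
step 5: dequeue 6; queue=[1,3,0]; order=4,2,5,7,6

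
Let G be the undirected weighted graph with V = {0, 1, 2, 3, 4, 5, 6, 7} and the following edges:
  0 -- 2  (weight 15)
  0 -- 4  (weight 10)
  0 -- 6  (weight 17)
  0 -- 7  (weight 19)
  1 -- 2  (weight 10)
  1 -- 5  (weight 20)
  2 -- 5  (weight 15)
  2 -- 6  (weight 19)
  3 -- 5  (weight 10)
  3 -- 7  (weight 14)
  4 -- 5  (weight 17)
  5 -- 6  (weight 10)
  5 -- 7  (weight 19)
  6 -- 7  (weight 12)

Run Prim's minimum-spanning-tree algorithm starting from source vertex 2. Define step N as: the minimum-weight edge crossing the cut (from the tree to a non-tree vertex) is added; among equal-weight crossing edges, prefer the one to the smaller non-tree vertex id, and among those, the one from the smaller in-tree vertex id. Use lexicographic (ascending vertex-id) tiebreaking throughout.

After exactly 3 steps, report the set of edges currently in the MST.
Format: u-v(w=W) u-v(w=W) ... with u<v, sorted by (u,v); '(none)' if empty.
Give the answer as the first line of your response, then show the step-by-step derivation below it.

0-2(w=15) 0-4(w=10) 1-2(w=10)

step 1: add edge 1-2 (w=10); MST = {1-2(w=10)}
step 2: add edge 0-2 (w=15); MST = {0-2(w=15) 1-2(w=10)}
step 3: add edge 0-4 (w=10); MST = {0-2(w=15) 0-4(w=10) 1-2(w=10)}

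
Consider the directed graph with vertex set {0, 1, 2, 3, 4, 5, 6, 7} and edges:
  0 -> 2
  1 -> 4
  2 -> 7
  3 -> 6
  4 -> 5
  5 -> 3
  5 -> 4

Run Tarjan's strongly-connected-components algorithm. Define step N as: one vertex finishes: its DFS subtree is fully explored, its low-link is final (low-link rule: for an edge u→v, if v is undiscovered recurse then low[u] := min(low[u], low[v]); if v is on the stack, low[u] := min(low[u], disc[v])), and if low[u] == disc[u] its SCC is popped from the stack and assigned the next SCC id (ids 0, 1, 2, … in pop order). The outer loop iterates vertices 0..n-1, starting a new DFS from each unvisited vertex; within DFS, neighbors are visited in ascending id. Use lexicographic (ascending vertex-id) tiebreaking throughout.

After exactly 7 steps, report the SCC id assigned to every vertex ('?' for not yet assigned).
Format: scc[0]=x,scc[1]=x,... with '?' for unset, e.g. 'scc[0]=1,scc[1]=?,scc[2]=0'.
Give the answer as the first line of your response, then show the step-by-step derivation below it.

scc[0]=2,scc[1]=?,scc[2]=1,scc[3]=4,scc[4]=5,scc[5]=5,scc[6]=3,scc[7]=0

step 1: low=(low[0]=0,low[1]=?,low[2]=1,low[3]=?,low[4]=?,low[5]=?,low[6]=?,low[7]=2); scc=(scc[0]=?,scc[1]=?,scc[2]=?,scc[3]=?,scc[4]=?,scc[5]=?,scc[6]=?,scc[7]=0)
step 2: low=(low[0]=0,low[1]=?,low[2]=1,low[3]=?,low[4]=?,low[5]=?,low[6]=?,low[7]=2); scc=(scc[0]=?,scc[1]=?,scc[2]=1,scc[3]=?,scc[4]=?,scc[5]=?,scc[6]=?,scc[7]=0)
step 3: low=(low[0]=0,low[1]=?,low[2]=1,low[3]=?,low[4]=?,low[5]=?,low[6]=?,low[7]=2); scc=(scc[0]=2,scc[1]=?,scc[2]=1,scc[3]=?,scc[4]=?,scc[5]=?,scc[6]=?,scc[7]=0)
step 4: low=(low[0]=0,low[1]=3,low[2]=1,low[3]=6,low[4]=4,low[5]=5,low[6]=7,low[7]=2); scc=(scc[0]=2,scc[1]=?,scc[2]=1,scc[3]=?,scc[4]=?,scc[5]=?,scc[6]=3,scc[7]=0)
step 5: low=(low[0]=0,low[1]=3,low[2]=1,low[3]=6,low[4]=4,low[5]=5,low[6]=7,low[7]=2); scc=(scc[0]=2,scc[1]=?,scc[2]=1,scc[3]=4,scc[4]=?,scc[5]=?,scc[6]=3,scc[7]=0)
step 6: low=(low[0]=0,low[1]=3,low[2]=1,low[3]=6,low[4]=4,low[5]=4,low[6]=7,low[7]=2); scc=(scc[0]=2,scc[1]=?,scc[2]=1,scc[3]=4,scc[4]=?,scc[5]=?,scc[6]=3,scc[7]=0)
step 7: low=(low[0]=0,low[1]=3,low[2]=1,low[3]=6,low[4]=4,low[5]=4,low[6]=7,low[7]=2); scc=(scc[0]=2,scc[1]=?,scc[2]=1,scc[3]=4,scc[4]=5,scc[5]=5,scc[6]=3,scc[7]=0)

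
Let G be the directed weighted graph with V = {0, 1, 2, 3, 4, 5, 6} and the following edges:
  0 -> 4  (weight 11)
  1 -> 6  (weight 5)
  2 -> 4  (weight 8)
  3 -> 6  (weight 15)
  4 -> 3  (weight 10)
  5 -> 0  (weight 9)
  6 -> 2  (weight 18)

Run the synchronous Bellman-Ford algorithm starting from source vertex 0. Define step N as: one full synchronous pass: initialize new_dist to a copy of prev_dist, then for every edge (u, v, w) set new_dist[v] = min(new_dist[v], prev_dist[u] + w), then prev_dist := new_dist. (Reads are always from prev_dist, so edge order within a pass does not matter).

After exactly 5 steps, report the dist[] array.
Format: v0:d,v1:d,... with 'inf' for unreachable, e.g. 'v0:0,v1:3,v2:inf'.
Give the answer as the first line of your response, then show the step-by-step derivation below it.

v0:0,v1:inf,v2:54,v3:21,v4:11,v5:inf,v6:36

step 1: dist = v0:0,v1:inf,v2:inf,v3:inf,v4:11,v5:inf,v6:inf
step 2: dist = v0:0,v1:inf,v2:inf,v3:21,v4:11,v5:inf,v6:inf
step 3: dist = v0:0,v1:inf,v2:inf,v3:21,v4:11,v5:inf,v6:36
step 4: dist = v0:0,v1:inf,v2:54,v3:21,v4:11,v5:inf,v6:36
step 5: dist = v0:0,v1:inf,v2:54,v3:21,v4:11,v5:inf,v6:36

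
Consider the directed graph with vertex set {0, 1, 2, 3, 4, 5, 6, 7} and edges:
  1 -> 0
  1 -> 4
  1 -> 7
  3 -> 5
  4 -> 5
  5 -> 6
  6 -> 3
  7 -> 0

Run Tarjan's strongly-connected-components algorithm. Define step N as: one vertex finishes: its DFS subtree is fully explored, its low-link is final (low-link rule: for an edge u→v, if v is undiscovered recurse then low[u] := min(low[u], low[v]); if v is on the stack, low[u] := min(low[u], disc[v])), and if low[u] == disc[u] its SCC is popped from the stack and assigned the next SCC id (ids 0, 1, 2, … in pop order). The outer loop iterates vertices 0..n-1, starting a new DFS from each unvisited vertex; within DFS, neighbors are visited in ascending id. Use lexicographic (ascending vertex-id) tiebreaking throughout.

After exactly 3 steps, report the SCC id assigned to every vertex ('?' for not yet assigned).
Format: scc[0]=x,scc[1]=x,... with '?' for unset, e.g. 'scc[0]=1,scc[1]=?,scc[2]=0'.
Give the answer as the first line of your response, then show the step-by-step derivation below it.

scc[0]=0,scc[1]=?,scc[2]=?,scc[3]=?,scc[4]=?,scc[5]=?,scc[6]=?,scc[7]=?

step 1: low=(low[0]=0,low[1]=?,low[2]=?,low[3]=?,low[4]=?,low[5]=?,low[6]=?,low[7]=?); scc=(scc[0]=0,scc[1]=?,scc[2]=?,scc[3]=?,scc[4]=?,scc[5]=?,scc[6]=?,scc[7]=?)
step 2: low=(low[0]=0,low[1]=1,low[2]=?,low[3]=3,low[4]=2,low[5]=3,low[6]=4,low[7]=?); scc=(scc[0]=0,scc[1]=?,scc[2]=?,scc[3]=?,scc[4]=?,scc[5]=?,scc[6]=?,scc[7]=?)
step 3: low=(low[0]=0,low[1]=1,low[2]=?,low[3]=3,low[4]=2,low[5]=3,low[6]=3,low[7]=?); scc=(scc[0]=0,scc[1]=?,scc[2]=?,scc[3]=?,scc[4]=?,scc[5]=?,scc[6]=?,scc[7]=?)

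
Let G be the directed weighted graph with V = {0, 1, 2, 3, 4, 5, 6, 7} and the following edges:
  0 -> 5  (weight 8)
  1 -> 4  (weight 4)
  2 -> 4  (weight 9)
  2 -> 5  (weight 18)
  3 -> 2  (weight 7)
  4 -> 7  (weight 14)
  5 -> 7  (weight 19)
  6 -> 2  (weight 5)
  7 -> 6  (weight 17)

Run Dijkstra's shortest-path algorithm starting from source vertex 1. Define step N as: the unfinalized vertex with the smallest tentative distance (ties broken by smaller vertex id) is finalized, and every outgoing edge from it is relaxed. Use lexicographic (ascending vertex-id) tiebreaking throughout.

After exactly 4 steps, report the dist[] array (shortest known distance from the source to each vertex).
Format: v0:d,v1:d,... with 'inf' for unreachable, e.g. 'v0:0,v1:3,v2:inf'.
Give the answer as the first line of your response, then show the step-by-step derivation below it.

v0:inf,v1:0,v2:40,v3:inf,v4:4,v5:inf,v6:35,v7:18

step 1: dist = v0:inf,v1:0,v2:inf,v3:inf,v4:4,v5:inf,v6:inf,v7:inf
step 2: dist = v0:inf,v1:0,v2:inf,v3:inf,v4:4,v5:inf,v6:inf,v7:18
step 3: dist = v0:inf,v1:0,v2:inf,v3:inf,v4:4,v5:inf,v6:35,v7:18
step 4: dist = v0:inf,v1:0,v2:40,v3:inf,v4:4,v5:inf,v6:35,v7:18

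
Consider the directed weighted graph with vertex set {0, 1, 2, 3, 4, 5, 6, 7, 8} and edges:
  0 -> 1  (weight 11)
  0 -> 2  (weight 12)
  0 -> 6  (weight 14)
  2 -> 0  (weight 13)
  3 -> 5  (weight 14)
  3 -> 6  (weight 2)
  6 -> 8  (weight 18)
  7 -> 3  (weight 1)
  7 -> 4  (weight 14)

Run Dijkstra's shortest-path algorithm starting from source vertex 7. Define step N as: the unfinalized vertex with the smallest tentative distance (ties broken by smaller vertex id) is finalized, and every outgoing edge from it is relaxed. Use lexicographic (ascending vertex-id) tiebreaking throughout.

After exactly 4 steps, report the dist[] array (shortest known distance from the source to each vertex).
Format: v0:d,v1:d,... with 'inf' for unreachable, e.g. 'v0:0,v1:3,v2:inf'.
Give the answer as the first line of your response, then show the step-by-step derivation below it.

v0:inf,v1:inf,v2:inf,v3:1,v4:14,v5:15,v6:3,v7:0,v8:21

step 1: dist = v0:inf,v1:inf,v2:inf,v3:1,v4:14,v5:inf,v6:inf,v7:0,v8:inf
step 2: dist = v0:inf,v1:inf,v2:inf,v3:1,v4:14,v5:15,v6:3,v7:0,v8:inf
step 3: dist = v0:inf,v1:inf,v2:inf,v3:1,v4:14,v5:15,v6:3,v7:0,v8:21
step 4: dist = v0:inf,v1:inf,v2:inf,v3:1,v4:14,v5:15,v6:3,v7:0,v8:21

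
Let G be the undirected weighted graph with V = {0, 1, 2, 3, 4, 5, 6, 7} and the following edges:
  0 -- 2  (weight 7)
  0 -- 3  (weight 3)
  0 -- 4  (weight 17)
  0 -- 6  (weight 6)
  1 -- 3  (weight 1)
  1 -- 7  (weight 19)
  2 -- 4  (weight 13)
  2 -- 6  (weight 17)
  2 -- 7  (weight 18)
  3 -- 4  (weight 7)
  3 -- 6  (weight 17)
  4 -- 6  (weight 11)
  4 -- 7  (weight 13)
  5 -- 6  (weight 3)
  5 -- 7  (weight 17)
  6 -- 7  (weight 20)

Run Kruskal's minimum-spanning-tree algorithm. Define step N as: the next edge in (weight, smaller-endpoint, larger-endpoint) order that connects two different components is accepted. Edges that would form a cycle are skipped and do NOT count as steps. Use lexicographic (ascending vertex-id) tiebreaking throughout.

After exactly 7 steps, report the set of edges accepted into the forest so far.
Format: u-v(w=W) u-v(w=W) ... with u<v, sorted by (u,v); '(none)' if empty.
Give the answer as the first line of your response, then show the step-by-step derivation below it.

0-2(w=7) 0-3(w=3) 0-6(w=6) 1-3(w=1) 3-4(w=7) 4-7(w=13) 5-6(w=3)

step 1: add edge 1-3 (w=1); MST = {1-3(w=1)}
step 2: add edge 0-3 (w=3); MST = {0-3(w=3) 1-3(w=1)}
step 3: add edge 5-6 (w=3); MST = {0-3(w=3) 1-3(w=1) 5-6(w=3)}
step 4: add edge 0-6 (w=6); MST = {0-3(w=3) 0-6(w=6) 1-3(w=1) 5-6(w=3)}
step 5: add edge 0-2 (w=7); MST = {0-2(w=7) 0-3(w=3) 0-6(w=6) 1-3(w=1) 5-6(w=3)}
step 6: add edge 3-4 (w=7); MST = {0-2(w=7) 0-3(w=3) 0-6(w=6) 1-3(w=1) 3-4(w=7) 5-6(w=3)}
step 7: add edge 4-7 (w=13); MST = {0-2(w=7) 0-3(w=3) 0-6(w=6) 1-3(w=1) 3-4(w=7) 4-7(w=13) 5-6(w=3)}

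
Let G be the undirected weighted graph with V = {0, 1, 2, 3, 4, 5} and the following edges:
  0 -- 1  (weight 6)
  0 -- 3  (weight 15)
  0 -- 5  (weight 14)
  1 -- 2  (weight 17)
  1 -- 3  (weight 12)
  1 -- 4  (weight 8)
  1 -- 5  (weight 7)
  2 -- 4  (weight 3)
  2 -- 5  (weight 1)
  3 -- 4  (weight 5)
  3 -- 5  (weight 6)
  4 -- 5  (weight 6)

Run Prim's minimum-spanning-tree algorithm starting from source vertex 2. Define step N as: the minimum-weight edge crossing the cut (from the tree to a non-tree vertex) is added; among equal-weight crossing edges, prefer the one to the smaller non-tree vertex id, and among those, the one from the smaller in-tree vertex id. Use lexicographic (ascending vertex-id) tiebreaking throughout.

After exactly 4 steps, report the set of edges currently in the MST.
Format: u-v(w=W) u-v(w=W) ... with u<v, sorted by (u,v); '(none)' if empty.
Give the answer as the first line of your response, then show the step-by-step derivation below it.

1-5(w=7) 2-4(w=3) 2-5(w=1) 3-4(w=5)

step 1: add edge 2-5 (w=1); MST = {2-5(w=1)}
step 2: add edge 2-4 (w=3); MST = {2-4(w=3) 2-5(w=1)}
step 3: add edge 3-4 (w=5); MST = {2-4(w=3) 2-5(w=1) 3-4(w=5)}
step 4: add edge 1-5 (w=7); MST = {1-5(w=7) 2-4(w=3) 2-5(w=1) 3-4(w=5)}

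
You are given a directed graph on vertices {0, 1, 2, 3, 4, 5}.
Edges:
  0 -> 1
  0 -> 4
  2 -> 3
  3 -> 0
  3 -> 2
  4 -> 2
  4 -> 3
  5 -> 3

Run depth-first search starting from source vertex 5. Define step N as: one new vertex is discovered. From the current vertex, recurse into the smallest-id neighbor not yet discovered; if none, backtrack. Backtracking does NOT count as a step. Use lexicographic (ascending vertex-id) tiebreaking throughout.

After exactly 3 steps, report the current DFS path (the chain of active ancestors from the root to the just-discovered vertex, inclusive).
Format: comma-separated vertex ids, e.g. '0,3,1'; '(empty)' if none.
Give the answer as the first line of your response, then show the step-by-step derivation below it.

5,3,0

step 1: discover 5; path=5; order=5
step 2: discover 3; path=5>3; order=5,3
step 3: discover 0; path=5>3>0; order=5,3,0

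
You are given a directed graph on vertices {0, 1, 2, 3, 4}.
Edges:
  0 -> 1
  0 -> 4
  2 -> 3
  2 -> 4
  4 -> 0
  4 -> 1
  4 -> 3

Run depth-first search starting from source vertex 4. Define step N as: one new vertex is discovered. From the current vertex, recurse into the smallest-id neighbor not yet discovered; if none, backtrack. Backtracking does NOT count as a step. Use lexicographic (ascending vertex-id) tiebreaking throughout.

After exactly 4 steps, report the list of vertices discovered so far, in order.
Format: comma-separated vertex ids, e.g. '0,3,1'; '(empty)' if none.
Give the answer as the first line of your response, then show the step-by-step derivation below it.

4,0,1,3

step 1: discover 4; path=4; order=4
step 2: discover 0; path=4>0; order=4,0
step 3: discover 1; path=4>0>1; order=4,0,1
step 4: discover 3; path=4>3; order=4,0,1,3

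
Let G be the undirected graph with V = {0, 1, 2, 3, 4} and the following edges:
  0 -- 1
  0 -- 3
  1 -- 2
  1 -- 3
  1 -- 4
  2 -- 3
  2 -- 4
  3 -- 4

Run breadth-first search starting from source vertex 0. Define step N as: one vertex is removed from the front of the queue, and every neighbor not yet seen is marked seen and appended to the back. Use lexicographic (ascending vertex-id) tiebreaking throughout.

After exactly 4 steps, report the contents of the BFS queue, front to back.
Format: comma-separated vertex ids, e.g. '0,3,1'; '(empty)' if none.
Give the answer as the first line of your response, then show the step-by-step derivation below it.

4

step 1: dequeue 0; queue=[1,3]; order=0
step 2: dequeue 1; queue=[3,2,4]; order=0,1
step 3: dequeue 3; queue=[2,4]; order=0,1,3
step 4: dequeue 2; queue=[4]; order=0,1,3,2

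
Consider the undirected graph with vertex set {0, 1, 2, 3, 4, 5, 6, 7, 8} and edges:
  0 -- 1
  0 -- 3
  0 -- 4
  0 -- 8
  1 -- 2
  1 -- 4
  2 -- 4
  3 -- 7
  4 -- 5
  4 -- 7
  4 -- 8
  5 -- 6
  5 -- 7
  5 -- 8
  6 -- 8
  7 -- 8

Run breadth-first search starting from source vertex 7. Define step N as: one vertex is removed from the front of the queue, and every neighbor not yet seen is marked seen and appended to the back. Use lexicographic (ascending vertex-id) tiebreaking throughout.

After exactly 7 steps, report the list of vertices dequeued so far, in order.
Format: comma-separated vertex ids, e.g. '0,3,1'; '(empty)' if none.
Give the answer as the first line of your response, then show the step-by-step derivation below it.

7,3,4,5,8,0,1

step 1: dequeue 7; queue=[3,4,5,8]; order=7
step 2: dequeue 3; queue=[4,5,8,0]; order=7,3
step 3: dequeue 4; queue=[5,8,0,1,2]; order=7,3,4
step 4: dequeue 5; queue=[8,0,1,2,6]; order=7,3,4,5
step 5: dequeue 8; queue=[0,1,2,6]; order=7,3,4,5,8
step 6: dequeue 0; queue=[1,2,6]; order=7,3,4,5,8,0
step 7: dequeue 1; queue=[2,6]; order=7,3,4,5,8,0,1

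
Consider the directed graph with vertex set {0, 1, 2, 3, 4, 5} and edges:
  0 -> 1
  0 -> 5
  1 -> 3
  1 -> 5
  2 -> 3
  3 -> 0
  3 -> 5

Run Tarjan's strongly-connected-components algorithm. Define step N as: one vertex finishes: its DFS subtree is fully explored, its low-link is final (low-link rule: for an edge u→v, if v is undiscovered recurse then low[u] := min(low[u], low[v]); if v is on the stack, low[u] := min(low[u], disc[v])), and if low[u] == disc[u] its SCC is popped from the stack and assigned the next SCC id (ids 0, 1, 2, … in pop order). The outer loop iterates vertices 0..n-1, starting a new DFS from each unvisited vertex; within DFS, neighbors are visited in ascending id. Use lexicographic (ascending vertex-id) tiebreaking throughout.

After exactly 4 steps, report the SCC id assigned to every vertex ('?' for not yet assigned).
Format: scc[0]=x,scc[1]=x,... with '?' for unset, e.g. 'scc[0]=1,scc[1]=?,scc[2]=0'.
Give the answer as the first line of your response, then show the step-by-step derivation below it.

scc[0]=1,scc[1]=1,scc[2]=?,scc[3]=1,scc[4]=?,scc[5]=0

step 1: low=(low[0]=0,low[1]=1,low[2]=?,low[3]=0,low[4]=?,low[5]=3); scc=(scc[0]=?,scc[1]=?,scc[2]=?,scc[3]=?,scc[4]=?,scc[5]=0)
step 2: low=(low[0]=0,low[1]=1,low[2]=?,low[3]=0,low[4]=?,low[5]=3); scc=(scc[0]=?,scc[1]=?,scc[2]=?,scc[3]=?,scc[4]=?,scc[5]=0)
step 3: low=(low[0]=0,low[1]=0,low[2]=?,low[3]=0,low[4]=?,low[5]=3); scc=(scc[0]=?,scc[1]=?,scc[2]=?,scc[3]=?,scc[4]=?,scc[5]=0)
step 4: low=(low[0]=0,low[1]=0,low[2]=?,low[3]=0,low[4]=?,low[5]=3); scc=(scc[0]=1,scc[1]=1,scc[2]=?,scc[3]=1,scc[4]=?,scc[5]=0)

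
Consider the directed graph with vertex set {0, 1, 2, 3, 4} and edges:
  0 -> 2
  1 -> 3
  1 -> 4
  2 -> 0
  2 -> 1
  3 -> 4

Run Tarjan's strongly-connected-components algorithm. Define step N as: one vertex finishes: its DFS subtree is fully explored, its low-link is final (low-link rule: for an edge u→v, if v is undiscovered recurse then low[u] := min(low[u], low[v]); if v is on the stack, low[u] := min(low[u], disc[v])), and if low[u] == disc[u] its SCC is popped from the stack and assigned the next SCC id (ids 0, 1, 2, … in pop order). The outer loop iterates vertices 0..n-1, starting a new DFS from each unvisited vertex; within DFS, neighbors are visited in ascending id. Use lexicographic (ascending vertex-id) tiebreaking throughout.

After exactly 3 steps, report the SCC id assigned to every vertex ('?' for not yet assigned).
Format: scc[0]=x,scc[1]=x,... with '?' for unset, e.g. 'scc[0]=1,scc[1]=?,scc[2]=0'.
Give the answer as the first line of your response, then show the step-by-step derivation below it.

scc[0]=?,scc[1]=2,scc[2]=?,scc[3]=1,scc[4]=0

step 1: low=(low[0]=0,low[1]=2,low[2]=0,low[3]=3,low[4]=4); scc=(scc[0]=?,scc[1]=?,scc[2]=?,scc[3]=?,scc[4]=0)
step 2: low=(low[0]=0,low[1]=2,low[2]=0,low[3]=3,low[4]=4); scc=(scc[0]=?,scc[1]=?,scc[2]=?,scc[3]=1,scc[4]=0)
step 3: low=(low[0]=0,low[1]=2,low[2]=0,low[3]=3,low[4]=4); scc=(scc[0]=?,scc[1]=2,scc[2]=?,scc[3]=1,scc[4]=0)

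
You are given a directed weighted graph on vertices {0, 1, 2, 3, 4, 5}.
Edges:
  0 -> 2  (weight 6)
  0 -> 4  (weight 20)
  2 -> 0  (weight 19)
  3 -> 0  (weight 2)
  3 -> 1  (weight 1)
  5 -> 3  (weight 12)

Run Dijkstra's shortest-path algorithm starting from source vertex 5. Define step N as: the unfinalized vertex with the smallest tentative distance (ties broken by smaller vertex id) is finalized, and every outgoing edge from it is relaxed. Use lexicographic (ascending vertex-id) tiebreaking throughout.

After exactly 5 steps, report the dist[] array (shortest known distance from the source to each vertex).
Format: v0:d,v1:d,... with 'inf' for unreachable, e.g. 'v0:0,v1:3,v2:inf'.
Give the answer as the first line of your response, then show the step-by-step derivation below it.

v0:14,v1:13,v2:20,v3:12,v4:34,v5:0

step 1: dist = v0:inf,v1:inf,v2:inf,v3:12,v4:inf,v5:0
step 2: dist = v0:14,v1:13,v2:inf,v3:12,v4:inf,v5:0
step 3: dist = v0:14,v1:13,v2:inf,v3:12,v4:inf,v5:0
step 4: dist = v0:14,v1:13,v2:20,v3:12,v4:34,v5:0
step 5: dist = v0:14,v1:13,v2:20,v3:12,v4:34,v5:0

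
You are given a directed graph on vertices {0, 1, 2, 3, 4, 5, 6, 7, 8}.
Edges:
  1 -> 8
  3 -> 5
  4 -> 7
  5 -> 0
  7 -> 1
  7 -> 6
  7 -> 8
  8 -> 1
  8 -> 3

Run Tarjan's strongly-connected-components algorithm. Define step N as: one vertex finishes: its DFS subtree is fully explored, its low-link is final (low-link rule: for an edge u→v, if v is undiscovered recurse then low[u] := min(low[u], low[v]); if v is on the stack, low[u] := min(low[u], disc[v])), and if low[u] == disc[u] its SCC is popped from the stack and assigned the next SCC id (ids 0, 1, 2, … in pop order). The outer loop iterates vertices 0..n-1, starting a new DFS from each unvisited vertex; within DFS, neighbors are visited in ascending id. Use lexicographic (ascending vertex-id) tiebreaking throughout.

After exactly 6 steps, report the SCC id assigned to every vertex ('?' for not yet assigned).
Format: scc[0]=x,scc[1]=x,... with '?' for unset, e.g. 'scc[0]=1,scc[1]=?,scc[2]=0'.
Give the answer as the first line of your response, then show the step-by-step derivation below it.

scc[0]=0,scc[1]=3,scc[2]=4,scc[3]=2,scc[4]=?,scc[5]=1,scc[6]=?,scc[7]=?,scc[8]=3

step 1: low=(low[0]=0,low[1]=?,low[2]=?,low[3]=?,low[4]=?,low[5]=?,low[6]=?,low[7]=?,low[8]=?); scc=(scc[0]=0,scc[1]=?,scc[2]=?,scc[3]=?,scc[4]=?,scc[5]=?,scc[6]=?,scc[7]=?,scc[8]=?)
step 2: low=(low[0]=0,low[1]=1,low[2]=?,low[3]=3,low[4]=?,low[5]=4,low[6]=?,low[7]=?,low[8]=1); scc=(scc[0]=0,scc[1]=?,scc[2]=?,scc[3]=?,scc[4]=?,scc[5]=1,scc[6]=?,scc[7]=?,scc[8]=?)
step 3: low=(low[0]=0,low[1]=1,low[2]=?,low[3]=3,low[4]=?,low[5]=4,low[6]=?,low[7]=?,low[8]=1); scc=(scc[0]=0,scc[1]=?,scc[2]=?,scc[3]=2,scc[4]=?,scc[5]=1,scc[6]=?,scc[7]=?,scc[8]=?)
step 4: low=(low[0]=0,low[1]=1,low[2]=?,low[3]=3,low[4]=?,low[5]=4,low[6]=?,low[7]=?,low[8]=1); scc=(scc[0]=0,scc[1]=?,scc[2]=?,scc[3]=2,scc[4]=?,scc[5]=1,scc[6]=?,scc[7]=?,scc[8]=?)
step 5: low=(low[0]=0,low[1]=1,low[2]=?,low[3]=3,low[4]=?,low[5]=4,low[6]=?,low[7]=?,low[8]=1); scc=(scc[0]=0,scc[1]=3,scc[2]=?,scc[3]=2,scc[4]=?,scc[5]=1,scc[6]=?,scc[7]=?,scc[8]=3)
step 6: low=(low[0]=0,low[1]=1,low[2]=5,low[3]=3,low[4]=?,low[5]=4,low[6]=?,low[7]=?,low[8]=1); scc=(scc[0]=0,scc[1]=3,scc[2]=4,scc[3]=2,scc[4]=?,scc[5]=1,scc[6]=?,scc[7]=?,scc[8]=3)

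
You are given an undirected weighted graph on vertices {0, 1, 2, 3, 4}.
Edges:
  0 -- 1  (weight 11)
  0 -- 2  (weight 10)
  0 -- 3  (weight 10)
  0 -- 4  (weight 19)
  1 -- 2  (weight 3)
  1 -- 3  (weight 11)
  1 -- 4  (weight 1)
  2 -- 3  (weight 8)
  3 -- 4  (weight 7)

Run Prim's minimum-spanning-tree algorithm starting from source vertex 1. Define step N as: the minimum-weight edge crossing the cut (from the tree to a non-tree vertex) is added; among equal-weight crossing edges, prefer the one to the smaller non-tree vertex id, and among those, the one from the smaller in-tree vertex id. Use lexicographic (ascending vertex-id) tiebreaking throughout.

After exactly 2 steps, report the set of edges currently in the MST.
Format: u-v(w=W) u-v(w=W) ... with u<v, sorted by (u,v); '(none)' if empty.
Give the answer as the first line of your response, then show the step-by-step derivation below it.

1-2(w=3) 1-4(w=1)

step 1: add edge 1-4 (w=1); MST = {1-4(w=1)}
step 2: add edge 1-2 (w=3); MST = {1-2(w=3) 1-4(w=1)}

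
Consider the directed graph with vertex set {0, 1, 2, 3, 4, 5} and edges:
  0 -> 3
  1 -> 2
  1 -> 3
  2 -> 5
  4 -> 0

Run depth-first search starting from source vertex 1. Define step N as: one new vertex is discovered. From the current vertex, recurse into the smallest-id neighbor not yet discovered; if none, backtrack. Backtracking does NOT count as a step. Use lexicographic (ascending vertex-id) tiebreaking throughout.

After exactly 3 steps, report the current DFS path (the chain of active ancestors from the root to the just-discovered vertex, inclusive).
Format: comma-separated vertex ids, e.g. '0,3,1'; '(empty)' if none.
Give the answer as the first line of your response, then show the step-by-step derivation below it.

1,2,5

step 1: discover 1; path=1; order=1
step 2: discover 2; path=1>2; order=1,2
step 3: discover 5; path=1>2>5; order=1,2,5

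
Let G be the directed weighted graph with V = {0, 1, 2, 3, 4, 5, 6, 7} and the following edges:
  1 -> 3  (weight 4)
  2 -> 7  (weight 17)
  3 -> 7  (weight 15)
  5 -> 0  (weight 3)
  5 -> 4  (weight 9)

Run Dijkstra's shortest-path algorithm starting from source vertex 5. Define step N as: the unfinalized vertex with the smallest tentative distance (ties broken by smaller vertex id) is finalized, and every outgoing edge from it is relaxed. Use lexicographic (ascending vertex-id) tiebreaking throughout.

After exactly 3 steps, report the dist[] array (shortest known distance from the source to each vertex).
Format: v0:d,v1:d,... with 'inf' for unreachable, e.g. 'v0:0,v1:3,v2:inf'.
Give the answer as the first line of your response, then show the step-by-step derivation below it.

v0:3,v1:inf,v2:inf,v3:inf,v4:9,v5:0,v6:inf,v7:inf

step 1: dist = v0:3,v1:inf,v2:inf,v3:inf,v4:9,v5:0,v6:inf,v7:inf
step 2: dist = v0:3,v1:inf,v2:inf,v3:inf,v4:9,v5:0,v6:inf,v7:inf
step 3: dist = v0:3,v1:inf,v2:inf,v3:inf,v4:9,v5:0,v6:inf,v7:inf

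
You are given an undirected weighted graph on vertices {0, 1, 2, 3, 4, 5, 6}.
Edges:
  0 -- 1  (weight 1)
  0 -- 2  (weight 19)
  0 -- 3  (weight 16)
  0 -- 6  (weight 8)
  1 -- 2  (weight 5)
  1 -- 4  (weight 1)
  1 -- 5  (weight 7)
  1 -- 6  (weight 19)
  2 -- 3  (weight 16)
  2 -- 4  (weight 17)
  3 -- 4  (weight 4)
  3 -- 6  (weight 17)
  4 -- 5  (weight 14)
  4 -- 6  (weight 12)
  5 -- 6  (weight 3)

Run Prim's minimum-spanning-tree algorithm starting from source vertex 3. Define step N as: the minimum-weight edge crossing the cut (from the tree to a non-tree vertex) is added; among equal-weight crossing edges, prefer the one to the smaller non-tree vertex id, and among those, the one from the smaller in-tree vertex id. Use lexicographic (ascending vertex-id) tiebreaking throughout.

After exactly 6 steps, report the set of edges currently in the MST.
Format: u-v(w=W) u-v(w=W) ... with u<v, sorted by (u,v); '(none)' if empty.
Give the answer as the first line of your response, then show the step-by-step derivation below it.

0-1(w=1) 1-2(w=5) 1-4(w=1) 1-5(w=7) 3-4(w=4) 5-6(w=3)

step 1: add edge 3-4 (w=4); MST = {3-4(w=4)}
step 2: add edge 1-4 (w=1); MST = {1-4(w=1) 3-4(w=4)}
step 3: add edge 0-1 (w=1); MST = {0-1(w=1) 1-4(w=1) 3-4(w=4)}
step 4: add edge 1-2 (w=5); MST = {0-1(w=1) 1-2(w=5) 1-4(w=1) 3-4(w=4)}
step 5: add edge 1-5 (w=7); MST = {0-1(w=1) 1-2(w=5) 1-4(w=1) 1-5(w=7) 3-4(w=4)}
step 6: add edge 5-6 (w=3); MST = {0-1(w=1) 1-2(w=5) 1-4(w=1) 1-5(w=7) 3-4(w=4) 5-6(w=3)}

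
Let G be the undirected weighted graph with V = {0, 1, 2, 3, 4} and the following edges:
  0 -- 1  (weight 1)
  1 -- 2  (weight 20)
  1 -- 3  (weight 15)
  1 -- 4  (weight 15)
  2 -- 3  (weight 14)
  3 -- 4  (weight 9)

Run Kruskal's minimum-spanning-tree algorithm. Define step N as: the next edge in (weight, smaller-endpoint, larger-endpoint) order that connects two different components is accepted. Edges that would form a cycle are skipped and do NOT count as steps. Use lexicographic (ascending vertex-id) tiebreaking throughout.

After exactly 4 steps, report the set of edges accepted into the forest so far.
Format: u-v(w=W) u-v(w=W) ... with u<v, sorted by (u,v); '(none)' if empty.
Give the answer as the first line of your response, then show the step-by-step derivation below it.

0-1(w=1) 1-3(w=15) 2-3(w=14) 3-4(w=9)

step 1: add edge 0-1 (w=1); MST = {0-1(w=1)}
step 2: add edge 3-4 (w=9); MST = {0-1(w=1) 3-4(w=9)}
step 3: add edge 2-3 (w=14); MST = {0-1(w=1) 2-3(w=14) 3-4(w=9)}
step 4: add edge 1-3 (w=15); MST = {0-1(w=1) 1-3(w=15) 2-3(w=14) 3-4(w=9)}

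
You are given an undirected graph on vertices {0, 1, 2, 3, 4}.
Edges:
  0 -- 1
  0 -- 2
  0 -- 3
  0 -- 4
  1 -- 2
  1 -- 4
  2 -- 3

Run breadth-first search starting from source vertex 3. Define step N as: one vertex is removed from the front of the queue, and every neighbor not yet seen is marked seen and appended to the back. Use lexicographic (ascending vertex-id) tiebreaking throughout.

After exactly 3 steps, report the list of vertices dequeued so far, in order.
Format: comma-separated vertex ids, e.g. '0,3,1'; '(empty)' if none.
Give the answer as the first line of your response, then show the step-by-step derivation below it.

3,0,2

step 1: dequeue 3; queue=[0,2]; order=3
step 2: dequeue 0; queue=[2,1,4]; order=3,0
step 3: dequeue 2; queue=[1,4]; order=3,0,2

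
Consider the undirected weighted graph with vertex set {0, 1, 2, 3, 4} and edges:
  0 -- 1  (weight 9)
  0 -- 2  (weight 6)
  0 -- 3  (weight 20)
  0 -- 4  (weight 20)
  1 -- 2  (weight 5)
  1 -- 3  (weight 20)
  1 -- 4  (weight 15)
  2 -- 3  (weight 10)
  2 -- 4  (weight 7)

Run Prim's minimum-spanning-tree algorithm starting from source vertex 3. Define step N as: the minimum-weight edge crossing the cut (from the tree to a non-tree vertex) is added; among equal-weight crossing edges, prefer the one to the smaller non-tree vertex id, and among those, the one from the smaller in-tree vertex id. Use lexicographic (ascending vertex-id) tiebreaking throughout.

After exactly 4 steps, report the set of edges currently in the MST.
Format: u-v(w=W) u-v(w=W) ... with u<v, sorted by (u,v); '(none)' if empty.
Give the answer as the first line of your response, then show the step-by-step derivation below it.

0-2(w=6) 1-2(w=5) 2-3(w=10) 2-4(w=7)

step 1: add edge 2-3 (w=10); MST = {2-3(w=10)}
step 2: add edge 1-2 (w=5); MST = {1-2(w=5) 2-3(w=10)}
step 3: add edge 0-2 (w=6); MST = {0-2(w=6) 1-2(w=5) 2-3(w=10)}
step 4: add edge 2-4 (w=7); MST = {0-2(w=6) 1-2(w=5) 2-3(w=10) 2-4(w=7)}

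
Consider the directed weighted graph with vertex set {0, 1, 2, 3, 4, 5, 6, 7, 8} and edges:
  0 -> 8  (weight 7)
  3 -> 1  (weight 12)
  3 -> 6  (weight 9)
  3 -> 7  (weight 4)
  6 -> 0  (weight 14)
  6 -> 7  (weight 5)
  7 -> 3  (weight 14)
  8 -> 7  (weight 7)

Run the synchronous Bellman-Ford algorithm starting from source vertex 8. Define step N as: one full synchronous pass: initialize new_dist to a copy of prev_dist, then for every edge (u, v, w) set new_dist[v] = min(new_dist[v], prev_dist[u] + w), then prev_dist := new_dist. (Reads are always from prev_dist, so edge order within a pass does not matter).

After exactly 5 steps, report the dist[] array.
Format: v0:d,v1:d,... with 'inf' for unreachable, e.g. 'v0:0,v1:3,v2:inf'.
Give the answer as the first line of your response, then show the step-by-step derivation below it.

v0:44,v1:33,v2:inf,v3:21,v4:inf,v5:inf,v6:30,v7:7,v8:0

step 1: dist = v0:inf,v1:inf,v2:inf,v3:inf,v4:inf,v5:inf,v6:inf,v7:7,v8:0
step 2: dist = v0:inf,v1:inf,v2:inf,v3:21,v4:inf,v5:inf,v6:inf,v7:7,v8:0
step 3: dist = v0:inf,v1:33,v2:inf,v3:21,v4:inf,v5:inf,v6:30,v7:7,v8:0
step 4: dist = v0:44,v1:33,v2:inf,v3:21,v4:inf,v5:inf,v6:30,v7:7,v8:0
step 5: dist = v0:44,v1:33,v2:inf,v3:21,v4:inf,v5:inf,v6:30,v7:7,v8:0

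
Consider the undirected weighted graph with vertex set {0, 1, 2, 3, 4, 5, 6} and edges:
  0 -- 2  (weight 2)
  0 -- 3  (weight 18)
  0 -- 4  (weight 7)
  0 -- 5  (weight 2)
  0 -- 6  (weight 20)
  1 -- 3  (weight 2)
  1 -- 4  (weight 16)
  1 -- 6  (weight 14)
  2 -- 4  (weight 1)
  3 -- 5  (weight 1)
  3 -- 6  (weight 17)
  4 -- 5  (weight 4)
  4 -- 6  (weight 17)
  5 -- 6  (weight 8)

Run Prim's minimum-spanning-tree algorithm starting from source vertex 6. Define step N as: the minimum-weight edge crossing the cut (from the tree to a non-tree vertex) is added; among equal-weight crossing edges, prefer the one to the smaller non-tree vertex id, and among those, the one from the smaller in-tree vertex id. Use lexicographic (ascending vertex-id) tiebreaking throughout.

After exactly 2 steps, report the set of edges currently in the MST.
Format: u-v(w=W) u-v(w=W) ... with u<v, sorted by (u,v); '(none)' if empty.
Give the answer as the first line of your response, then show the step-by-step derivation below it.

3-5(w=1) 5-6(w=8)

step 1: add edge 5-6 (w=8); MST = {5-6(w=8)}
step 2: add edge 3-5 (w=1); MST = {3-5(w=1) 5-6(w=8)}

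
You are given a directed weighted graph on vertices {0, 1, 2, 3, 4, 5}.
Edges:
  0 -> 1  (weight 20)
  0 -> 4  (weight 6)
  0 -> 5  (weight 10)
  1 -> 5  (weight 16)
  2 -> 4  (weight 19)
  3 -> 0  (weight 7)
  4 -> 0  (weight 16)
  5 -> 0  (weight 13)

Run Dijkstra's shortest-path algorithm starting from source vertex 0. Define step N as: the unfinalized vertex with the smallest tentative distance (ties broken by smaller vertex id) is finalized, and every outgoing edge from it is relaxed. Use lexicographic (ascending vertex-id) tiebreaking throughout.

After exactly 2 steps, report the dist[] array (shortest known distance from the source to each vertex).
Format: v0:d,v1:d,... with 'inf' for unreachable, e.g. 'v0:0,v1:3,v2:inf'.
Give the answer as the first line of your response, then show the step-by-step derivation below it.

v0:0,v1:20,v2:inf,v3:inf,v4:6,v5:10

step 1: dist = v0:0,v1:20,v2:inf,v3:inf,v4:6,v5:10
step 2: dist = v0:0,v1:20,v2:inf,v3:inf,v4:6,v5:10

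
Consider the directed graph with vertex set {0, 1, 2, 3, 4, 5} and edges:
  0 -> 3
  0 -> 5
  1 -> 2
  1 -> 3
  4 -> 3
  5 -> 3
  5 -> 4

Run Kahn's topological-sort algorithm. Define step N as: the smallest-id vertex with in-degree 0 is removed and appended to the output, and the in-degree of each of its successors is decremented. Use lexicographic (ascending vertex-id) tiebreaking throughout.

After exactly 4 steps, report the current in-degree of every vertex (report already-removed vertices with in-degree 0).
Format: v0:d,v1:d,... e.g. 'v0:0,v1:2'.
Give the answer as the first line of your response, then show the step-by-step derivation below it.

v0:0,v1:0,v2:0,v3:1,v4:0,v5:0

step 1: output 0; order=[0]; indeg=(0,0,1,3,1,0)
step 2: output 1; order=[0,1]; indeg=(0,0,0,2,1,0)
step 3: output 2; order=[0,1,2]; indeg=(0,0,0,2,1,0)
step 4: output 5; order=[0,1,2,5]; indeg=(0,0,0,1,0,0)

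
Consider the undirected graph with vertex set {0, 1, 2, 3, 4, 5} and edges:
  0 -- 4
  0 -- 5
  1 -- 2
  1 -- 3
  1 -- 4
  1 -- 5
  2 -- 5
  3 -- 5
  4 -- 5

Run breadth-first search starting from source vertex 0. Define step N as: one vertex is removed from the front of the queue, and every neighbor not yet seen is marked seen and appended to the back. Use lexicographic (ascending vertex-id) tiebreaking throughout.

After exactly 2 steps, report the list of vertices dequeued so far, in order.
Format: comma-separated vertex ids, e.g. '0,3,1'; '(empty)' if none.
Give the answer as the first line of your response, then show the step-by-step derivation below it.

0,4

step 1: dequeue 0; queue=[4,5]; order=0
step 2: dequeue 4; queue=[5,1]; order=0,4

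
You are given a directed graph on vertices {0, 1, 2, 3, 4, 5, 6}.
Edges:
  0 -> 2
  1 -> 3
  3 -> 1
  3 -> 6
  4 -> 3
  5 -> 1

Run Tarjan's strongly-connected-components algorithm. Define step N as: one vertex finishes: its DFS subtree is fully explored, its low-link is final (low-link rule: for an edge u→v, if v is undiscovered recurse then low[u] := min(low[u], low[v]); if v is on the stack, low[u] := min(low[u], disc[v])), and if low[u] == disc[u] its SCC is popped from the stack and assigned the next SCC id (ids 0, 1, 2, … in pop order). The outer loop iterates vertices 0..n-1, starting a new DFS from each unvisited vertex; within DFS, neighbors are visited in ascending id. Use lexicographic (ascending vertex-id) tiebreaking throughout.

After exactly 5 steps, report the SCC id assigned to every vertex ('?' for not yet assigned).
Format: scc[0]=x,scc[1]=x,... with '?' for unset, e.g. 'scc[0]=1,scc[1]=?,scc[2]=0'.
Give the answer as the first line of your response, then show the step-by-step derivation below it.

scc[0]=1,scc[1]=3,scc[2]=0,scc[3]=3,scc[4]=?,scc[5]=?,scc[6]=2

step 1: low=(low[0]=0,low[1]=?,low[2]=1,low[3]=?,low[4]=?,low[5]=?,low[6]=?); scc=(scc[0]=?,scc[1]=?,scc[2]=0,scc[3]=?,scc[4]=?,scc[5]=?,scc[6]=?)
step 2: low=(low[0]=0,low[1]=?,low[2]=1,low[3]=?,low[4]=?,low[5]=?,low[6]=?); scc=(scc[0]=1,scc[1]=?,scc[2]=0,scc[3]=?,scc[4]=?,scc[5]=?,scc[6]=?)
step 3: low=(low[0]=0,low[1]=2,low[2]=1,low[3]=2,low[4]=?,low[5]=?,low[6]=4); scc=(scc[0]=1,scc[1]=?,scc[2]=0,scc[3]=?,scc[4]=?,scc[5]=?,scc[6]=2)
step 4: low=(low[0]=0,low[1]=2,low[2]=1,low[3]=2,low[4]=?,low[5]=?,low[6]=4); scc=(scc[0]=1,scc[1]=?,scc[2]=0,scc[3]=?,scc[4]=?,scc[5]=?,scc[6]=2)
step 5: low=(low[0]=0,low[1]=2,low[2]=1,low[3]=2,low[4]=?,low[5]=?,low[6]=4); scc=(scc[0]=1,scc[1]=3,scc[2]=0,scc[3]=3,scc[4]=?,scc[5]=?,scc[6]=2)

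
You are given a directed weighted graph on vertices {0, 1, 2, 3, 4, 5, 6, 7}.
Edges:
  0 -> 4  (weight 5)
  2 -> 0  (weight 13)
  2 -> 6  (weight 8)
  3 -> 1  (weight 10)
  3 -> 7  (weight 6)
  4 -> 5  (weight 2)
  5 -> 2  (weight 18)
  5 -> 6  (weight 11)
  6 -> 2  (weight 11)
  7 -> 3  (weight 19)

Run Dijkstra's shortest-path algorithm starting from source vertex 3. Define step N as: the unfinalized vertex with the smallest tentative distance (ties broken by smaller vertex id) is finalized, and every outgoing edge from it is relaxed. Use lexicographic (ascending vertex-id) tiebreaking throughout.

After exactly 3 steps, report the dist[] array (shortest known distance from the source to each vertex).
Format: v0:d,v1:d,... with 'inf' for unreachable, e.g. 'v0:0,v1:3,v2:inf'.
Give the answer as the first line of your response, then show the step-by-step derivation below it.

v0:inf,v1:10,v2:inf,v3:0,v4:inf,v5:inf,v6:inf,v7:6

step 1: dist = v0:inf,v1:10,v2:inf,v3:0,v4:inf,v5:inf,v6:inf,v7:6
step 2: dist = v0:inf,v1:10,v2:inf,v3:0,v4:inf,v5:inf,v6:inf,v7:6
step 3: dist = v0:inf,v1:10,v2:inf,v3:0,v4:inf,v5:inf,v6:inf,v7:6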